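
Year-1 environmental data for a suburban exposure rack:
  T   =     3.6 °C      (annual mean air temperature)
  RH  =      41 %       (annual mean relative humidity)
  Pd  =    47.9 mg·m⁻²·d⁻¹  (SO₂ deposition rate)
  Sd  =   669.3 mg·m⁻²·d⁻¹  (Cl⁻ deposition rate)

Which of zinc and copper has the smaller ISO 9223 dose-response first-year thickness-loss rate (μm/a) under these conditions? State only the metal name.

zinc: T≤10 °C ⇒ hinge +0.038·(3.6−10) = -0.2432
  Pd branch = 0.0129·Pd^0.44·e^(0.046·RH+f) = 0.3659 μm/a
  Cl⁻ term: 0.0175·669.3^0.57·exp(0.008·41+0.085·3.6) = 1.346
  sum: 0.3659 + 1.346 → r_corr = 1.712 μm/a
copper: f(T) = +0.126·(T−10) [T≤10 °C] = -0.8064
  Pd branch = 0.0053·Pd^0.26·e^(0.059·RH+f) = 0.0727 μm/a
  Cl⁻ term: 0.01025·669.3^0.27·exp(0.036·41+0.049·3.6) = 0.3099
  r_corr = 0.0727 + 0.3099 = 0.3826 μm/a
Ordering by μm/a: zinc (1.71) > copper (0.383)

copper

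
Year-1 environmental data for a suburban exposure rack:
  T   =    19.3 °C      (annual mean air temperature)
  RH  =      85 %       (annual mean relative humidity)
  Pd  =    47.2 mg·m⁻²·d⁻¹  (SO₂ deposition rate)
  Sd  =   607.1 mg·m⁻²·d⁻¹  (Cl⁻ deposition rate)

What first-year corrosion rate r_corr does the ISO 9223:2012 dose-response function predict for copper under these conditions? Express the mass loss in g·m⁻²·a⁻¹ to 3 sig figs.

copper: temperature factor f = -0.080·(9.3) = -0.7440
  Pd branch = 0.0053·Pd^0.26·e^(0.059·RH+f) = 1.034 μm/a
  Cl⁻ term: 0.01025·607.1^0.27·exp(0.036·85+0.049·19.3) = 3.176
  sum: 1.034 + 3.176 → r_corr = 4.209 μm/a
Convert to mass loss: 4.209 μm/a × 8.96 g/cm³ = 37.72 g·m⁻²·a⁻¹

r_corr = 37.7 g·m⁻²·a⁻¹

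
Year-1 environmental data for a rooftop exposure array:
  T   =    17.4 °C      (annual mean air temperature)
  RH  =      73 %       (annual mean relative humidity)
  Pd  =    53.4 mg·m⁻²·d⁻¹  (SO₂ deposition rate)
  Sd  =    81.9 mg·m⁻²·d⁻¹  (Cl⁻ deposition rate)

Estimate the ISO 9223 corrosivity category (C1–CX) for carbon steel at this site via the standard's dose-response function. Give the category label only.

C4

carbon steel: f(T) = -0.054·(T−10) [T>10 °C] = -0.3996
  Pd branch = 1.77·Pd^0.52·e^(0.02·RH+f) = 40.44 μm/a
  Sd branch = 0.102·Sd^0.62·e^(0.033·RH+0.04·T) = 34.94 μm/a
  r_corr = 40.44 + 34.94 = 75.38 μm/a
Category bounds: 50…80 μm/a bracket r_corr ⇒ C4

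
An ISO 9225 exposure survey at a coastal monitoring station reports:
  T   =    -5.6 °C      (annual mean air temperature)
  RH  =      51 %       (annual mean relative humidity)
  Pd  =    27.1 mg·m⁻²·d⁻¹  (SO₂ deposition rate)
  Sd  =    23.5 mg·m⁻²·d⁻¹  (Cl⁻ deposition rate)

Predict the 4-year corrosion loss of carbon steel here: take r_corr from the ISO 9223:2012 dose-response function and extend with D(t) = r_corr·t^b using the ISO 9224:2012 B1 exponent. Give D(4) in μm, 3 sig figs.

D(4) = 11.8 μm

carbon steel: T≤10 °C ⇒ hinge +0.150·(-5.6−10) = -2.3400
  sulphur-dioxide contribution → 2.629 μm/a
  chloride contribution → 3.107 μm/a
  total first-year rate 5.736 μm/a
ISO 9224: D(t) = r_corr · t^b with b = 0.523 (carbon steel, B1)
  D(4) = 5.736 × 4^0.523 = 5.736 × 2.065 = 11.84 μm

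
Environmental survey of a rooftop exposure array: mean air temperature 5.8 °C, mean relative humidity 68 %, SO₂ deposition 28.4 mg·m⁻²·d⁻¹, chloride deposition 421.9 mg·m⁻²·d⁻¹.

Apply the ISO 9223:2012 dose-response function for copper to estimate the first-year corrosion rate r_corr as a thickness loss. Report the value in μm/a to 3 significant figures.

copper: f(T) = +0.126·(T−10) [T≤10 °C] = -0.5292
  Pd branch = 0.0053·Pd^0.26·e^(0.059·RH+f) = 0.4118 μm/a
  Sd branch = 0.01025·Sd^0.27·e^(0.036·RH+0.049·T) = 0.8056 μm/a
  sum: 0.4118 + 0.8056 → r_corr = 1.217 μm/a

r_corr = 1.22 μm/a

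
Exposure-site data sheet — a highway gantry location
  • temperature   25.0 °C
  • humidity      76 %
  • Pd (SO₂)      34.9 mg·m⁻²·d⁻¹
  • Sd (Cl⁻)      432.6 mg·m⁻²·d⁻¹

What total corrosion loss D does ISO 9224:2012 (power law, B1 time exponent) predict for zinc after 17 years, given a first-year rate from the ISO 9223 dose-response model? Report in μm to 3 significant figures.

D(17) = 92.7 μm

zinc: T>10 °C ⇒ hinge -0.071·(25.0−10) = -1.0650
  sulphur-dioxide contribution → 0.7002 μm/a
  chloride contribution → 8.561 μm/a
  total first-year rate 9.261 μm/a
Long-term exponent b (ISO 9224 Table 2, B1) = 0.813
  D(17) = 9.261 × 17^0.813 = 9.261 × 10.01 = 92.69 μm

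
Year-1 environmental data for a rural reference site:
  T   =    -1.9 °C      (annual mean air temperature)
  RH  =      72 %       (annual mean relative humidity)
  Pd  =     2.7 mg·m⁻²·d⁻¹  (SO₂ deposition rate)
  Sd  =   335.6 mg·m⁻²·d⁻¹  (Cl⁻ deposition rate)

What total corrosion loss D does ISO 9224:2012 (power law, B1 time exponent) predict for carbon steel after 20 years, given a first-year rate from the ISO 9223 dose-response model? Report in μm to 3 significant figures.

carbon steel: temperature factor f = +0.150·(-11.9) = -1.7850
  sulphur-dioxide contribution → 2.101 μm/a
  chloride contribution → 37.45 μm/a
  total first-year rate 39.55 μm/a
Long-term exponent b (ISO 9224 Table 2, B1) = 0.523
  D(20) = 39.55 × 20^0.523 = 39.55 × 4.791 = 189.5 μm

D(20) = 190 μm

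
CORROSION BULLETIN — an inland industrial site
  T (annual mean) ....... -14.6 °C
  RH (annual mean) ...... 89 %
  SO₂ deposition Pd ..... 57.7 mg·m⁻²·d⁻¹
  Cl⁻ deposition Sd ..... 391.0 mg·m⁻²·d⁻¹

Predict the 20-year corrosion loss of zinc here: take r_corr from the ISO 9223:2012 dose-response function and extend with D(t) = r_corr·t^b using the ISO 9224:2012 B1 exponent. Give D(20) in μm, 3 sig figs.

zinc: f(T) = +0.038·(T−10) [T≤10 °C] = -0.9348
  Pd branch = 0.0129·Pd^0.44·e^(0.046·RH+f) = 1.809 μm/a
  Cl⁻ term: 0.0175·391.0^0.57·exp(0.008·89+0.085·-14.6) = 0.3096
  sum: 1.809 + 0.3096 → r_corr = 2.119 μm/a
ISO 9224: D(t) = r_corr · t^b with b = 0.813 (zinc, B1)
  D(20) = 2.119 × 20^0.813 = 2.119 × 11.42 = 24.2 μm

D(20) = 24.2 μm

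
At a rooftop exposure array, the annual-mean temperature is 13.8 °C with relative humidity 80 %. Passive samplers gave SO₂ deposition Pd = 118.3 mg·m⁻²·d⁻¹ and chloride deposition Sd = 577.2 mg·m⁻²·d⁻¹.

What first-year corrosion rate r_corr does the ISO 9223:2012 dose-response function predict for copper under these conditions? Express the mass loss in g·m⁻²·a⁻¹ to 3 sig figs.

r_corr = 31.5 g·m⁻²·a⁻¹

copper: T>10 °C ⇒ hinge -0.080·(13.8−10) = -0.3040
  sulphur-dioxide contribution → 1.517 μm/a
  chloride contribution → 1.999 μm/a
  total first-year rate 3.516 μm/a
Convert to mass loss: 3.516 μm/a × 8.96 g/cm³ = 31.5 g·m⁻²·a⁻¹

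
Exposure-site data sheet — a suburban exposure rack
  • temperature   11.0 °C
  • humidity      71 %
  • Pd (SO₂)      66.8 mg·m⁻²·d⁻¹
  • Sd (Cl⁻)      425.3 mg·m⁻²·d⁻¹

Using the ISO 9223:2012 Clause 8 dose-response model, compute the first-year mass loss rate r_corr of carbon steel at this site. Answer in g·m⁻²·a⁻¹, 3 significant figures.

carbon steel: T>10 °C ⇒ hinge -0.054·(11.0−10) = -0.0540
  SO₂ term: 1.77·66.8^0.52·exp(0.02·71-0.0540) = 61.67
  Sd branch = 0.102·Sd^0.62·e^(0.033·RH+0.04·T) = 70.31 μm/a
  r_corr = 61.67 + 70.31 = 132 μm/a
Convert to mass loss: 132 μm/a × 7.85 g/cm³ = 1036 g·m⁻²·a⁻¹

r_corr = 1.04e+03 g·m⁻²·a⁻¹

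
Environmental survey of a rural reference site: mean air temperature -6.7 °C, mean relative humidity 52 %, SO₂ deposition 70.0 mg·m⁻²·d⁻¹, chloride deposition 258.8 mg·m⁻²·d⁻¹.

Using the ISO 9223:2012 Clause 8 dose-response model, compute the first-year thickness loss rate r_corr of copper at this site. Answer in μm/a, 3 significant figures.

copper: T≤10 °C ⇒ hinge +0.126·(-6.7−10) = -2.1042
  Pd branch = 0.0053·Pd^0.26·e^(0.059·RH+f) = 0.04193 μm/a
  Sd branch = 0.01025·Sd^0.27·e^(0.036·RH+0.049·T) = 0.2151 μm/a
  sum: 0.04193 + 0.2151 → r_corr = 0.257 μm/a

r_corr = 0.257 μm/a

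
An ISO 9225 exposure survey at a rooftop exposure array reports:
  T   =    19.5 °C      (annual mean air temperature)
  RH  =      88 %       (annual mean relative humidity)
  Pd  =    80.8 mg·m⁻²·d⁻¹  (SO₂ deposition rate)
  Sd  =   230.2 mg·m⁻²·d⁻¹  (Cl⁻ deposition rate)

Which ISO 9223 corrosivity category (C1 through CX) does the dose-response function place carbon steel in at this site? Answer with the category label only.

carbon steel: f(T) = -0.054·(T−10) [T>10 °C] = -0.5130
  sulphur-dioxide contribution → 60.45 μm/a
  chloride contribution → 118.3 μm/a
  total first-year rate 178.8 μm/a
179 μm/a falls in (80, 200] for carbon steel → category C5

C5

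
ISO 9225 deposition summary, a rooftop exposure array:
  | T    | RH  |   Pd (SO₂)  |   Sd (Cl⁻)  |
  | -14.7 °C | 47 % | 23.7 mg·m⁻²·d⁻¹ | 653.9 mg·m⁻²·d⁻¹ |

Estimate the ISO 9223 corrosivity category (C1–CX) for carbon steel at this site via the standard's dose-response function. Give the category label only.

C2

carbon steel: temperature factor f = +0.150·(-24.7) = -3.7050
  Pd branch = 1.77·Pd^0.52·e^(0.02·RH+f) = 0.5781 μm/a
  Cl⁻ term: 0.102·653.9^0.62·exp(0.033·47+0.04·-14.7) = 14.87
  r_corr = 0.5781 + 14.87 = 15.45 μm/a
Category bounds: 1.3…25 μm/a bracket r_corr ⇒ C2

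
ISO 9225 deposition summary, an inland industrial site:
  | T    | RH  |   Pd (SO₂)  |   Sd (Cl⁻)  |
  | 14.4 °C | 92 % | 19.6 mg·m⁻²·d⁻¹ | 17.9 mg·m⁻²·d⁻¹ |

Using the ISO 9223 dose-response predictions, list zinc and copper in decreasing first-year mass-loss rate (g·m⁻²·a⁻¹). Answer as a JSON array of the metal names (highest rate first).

zinc: temperature factor f = -0.071·(4.4) = -0.3124
  sulphur-dioxide contribution → 2.407 μm/a
  chloride contribution → 0.6433 μm/a
  ⇒ r_corr(zinc) = 3.05 μm/a
  mass loss = 3.05 μm/a × 7.14 g/cm³ = 21.78 g·m⁻²·a⁻¹
copper: temperature factor f = -0.080·(4.4) = -0.3520
  sulphur-dioxide contribution → 1.84 μm/a
  chloride contribution → 1.241 μm/a
  ⇒ r_corr(copper) = 3.081 μm/a
  mass loss = 3.081 μm/a × 8.96 g/cm³ = 27.6 g·m⁻²·a⁻¹
Ordering by g·m⁻²·a⁻¹: copper (27.6) > zinc (21.8)

["copper", "zinc"]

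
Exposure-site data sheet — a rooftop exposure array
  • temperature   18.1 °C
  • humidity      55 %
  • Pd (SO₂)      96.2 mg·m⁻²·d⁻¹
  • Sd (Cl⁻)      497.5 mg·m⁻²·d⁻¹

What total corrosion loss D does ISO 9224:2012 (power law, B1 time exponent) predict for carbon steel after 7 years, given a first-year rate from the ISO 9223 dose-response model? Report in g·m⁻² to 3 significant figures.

D(7) = 2.12e+03 g·m⁻²

carbon steel: f(T) = -0.054·(T−10) [T>10 °C] = -0.4374
  Pd branch = 1.77·Pd^0.52·e^(0.02·RH+f) = 36.9 μm/a
  Cl⁻ term: 0.102·497.5^0.62·exp(0.033·55+0.04·18.1) = 60.71
  sum: 36.9 + 60.71 → r_corr = 97.61 μm/a
ISO 9224: D(t) = r_corr · t^b with b = 0.523 (carbon steel, B1)
  D(7) = 97.61 × 7^0.523 = 97.61 × 2.767 = 270.1 μm
  Mass loss = 270.1 μm × 7.85 g/cm³ = 2120 g·m⁻²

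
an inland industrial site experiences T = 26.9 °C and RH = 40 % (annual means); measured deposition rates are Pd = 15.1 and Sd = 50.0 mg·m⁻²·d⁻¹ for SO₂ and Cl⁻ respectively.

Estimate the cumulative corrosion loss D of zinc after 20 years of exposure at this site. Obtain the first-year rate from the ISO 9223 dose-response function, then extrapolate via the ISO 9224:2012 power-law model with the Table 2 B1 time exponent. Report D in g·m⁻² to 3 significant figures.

D(20) = 186 g·m⁻²

zinc: T>10 °C ⇒ hinge -0.071·(26.9−10) = -1.1999
  SO₂ term: 0.0129·15.1^0.44·exp(0.046·40-1.1999) = 0.08079
  Sd branch = 0.0175·Sd^0.57·e^(0.008·RH+0.085·T) = 2.205 μm/a
  sum: 0.08079 + 2.205 → r_corr = 2.286 μm/a
ISO 9224: D(t) = r_corr · t^b with b = 0.813 (zinc, B1)
  D(20) = 2.286 × 20^0.813 = 2.286 × 11.42 = 26.11 μm
  Mass loss = 26.11 μm × 7.14 g/cm³ = 186.4 g·m⁻²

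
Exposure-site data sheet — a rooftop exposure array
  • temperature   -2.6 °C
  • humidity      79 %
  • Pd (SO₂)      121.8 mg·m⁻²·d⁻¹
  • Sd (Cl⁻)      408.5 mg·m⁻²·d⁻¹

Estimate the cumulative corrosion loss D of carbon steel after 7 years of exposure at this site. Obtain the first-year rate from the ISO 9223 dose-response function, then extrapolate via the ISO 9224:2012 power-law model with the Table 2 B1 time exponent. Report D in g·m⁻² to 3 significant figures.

D(7) = 1.47e+03 g·m⁻²

carbon steel: temperature factor f = +0.150·(-12.6) = -1.8900
  SO₂ term: 1.77·121.8^0.52·exp(0.02·79-1.8900) = 15.77
  Cl⁻ term: 0.102·408.5^0.62·exp(0.033·79+0.04·-2.6) = 51.83
  sum: 15.77 + 51.83 → r_corr = 67.6 μm/a
Long-term exponent b (ISO 9224 Table 2, B1) = 0.523
  D(7) = 67.6 × 7^0.523 = 67.6 × 2.767 = 187 μm
  Mass loss = 187 μm × 7.85 g/cm³ = 1468 g·m⁻²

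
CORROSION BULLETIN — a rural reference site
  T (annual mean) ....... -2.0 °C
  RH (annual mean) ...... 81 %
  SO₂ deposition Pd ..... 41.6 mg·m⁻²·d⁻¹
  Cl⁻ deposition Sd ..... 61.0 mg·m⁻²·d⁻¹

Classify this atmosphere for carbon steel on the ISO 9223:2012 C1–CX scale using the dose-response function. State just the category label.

C3

carbon steel: f(T) = +0.150·(T−10) [T≤10 °C] = -1.8000
  SO₂ term: 1.77·41.6^0.52·exp(0.02·81-1.8000) = 10.27
  Sd branch = 0.102·Sd^0.62·e^(0.033·RH+0.04·T) = 17.44 μm/a
  sum: 10.27 + 17.44 → r_corr = 27.72 μm/a
Category bounds: 25…50 μm/a bracket r_corr ⇒ C3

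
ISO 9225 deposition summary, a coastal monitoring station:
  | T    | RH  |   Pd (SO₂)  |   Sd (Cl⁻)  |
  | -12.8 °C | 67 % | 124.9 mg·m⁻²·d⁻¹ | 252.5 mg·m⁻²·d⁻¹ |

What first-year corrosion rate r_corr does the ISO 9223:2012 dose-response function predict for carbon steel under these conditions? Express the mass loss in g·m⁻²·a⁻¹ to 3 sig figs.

r_corr = 156 g·m⁻²·a⁻¹

carbon steel: temperature factor f = +0.150·(-22.8) = -3.4200
  SO₂ term: 1.77·124.9^0.52·exp(0.02·67-3.4200) = 2.722
  Sd branch = 0.102·Sd^0.62·e^(0.033·RH+0.04·T) = 17.21 μm/a
  r_corr = 2.722 + 17.21 = 19.94 μm/a
Convert to mass loss: 19.94 μm/a × 7.85 g/cm³ = 156.5 g·m⁻²·a⁻¹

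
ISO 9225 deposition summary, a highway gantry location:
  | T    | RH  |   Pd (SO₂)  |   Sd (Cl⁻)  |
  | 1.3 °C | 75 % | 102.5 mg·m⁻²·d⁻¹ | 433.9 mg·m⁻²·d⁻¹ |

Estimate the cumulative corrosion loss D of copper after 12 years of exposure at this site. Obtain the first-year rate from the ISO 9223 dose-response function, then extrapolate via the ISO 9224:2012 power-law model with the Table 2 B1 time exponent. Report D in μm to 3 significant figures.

D(12) = 6.98 μm

copper: temperature factor f = +0.126·(-8.7) = -1.0962
  sulphur-dioxide contribution → 0.4929 μm/a
  chloride contribution → 0.8377 μm/a
  ⇒ r_corr(copper) = 1.331 μm/a
Long-term exponent b (ISO 9224 Table 2, B1) = 0.667
  D(12) = 1.331 × 12^0.667 = 1.331 × 5.246 = 6.98 μm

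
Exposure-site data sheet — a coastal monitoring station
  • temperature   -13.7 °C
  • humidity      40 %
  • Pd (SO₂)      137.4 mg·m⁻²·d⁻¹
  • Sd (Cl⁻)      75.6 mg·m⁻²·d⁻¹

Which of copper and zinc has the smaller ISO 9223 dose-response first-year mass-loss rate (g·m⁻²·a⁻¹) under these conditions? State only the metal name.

copper

copper: f(T) = +0.126·(T−10) [T≤10 °C] = -2.9862
  Pd branch = 0.0053·Pd^0.26·e^(0.059·RH+f) = 0.01019 μm/a
  Sd branch = 0.01025·Sd^0.27·e^(0.036·RH+0.049·T) = 0.07108 μm/a
  r_corr = 0.01019 + 0.07108 = 0.08127 μm/a
  mass loss = 0.08127 μm/a × 8.96 g/cm³ = 0.7282 g·m⁻²·a⁻¹
zinc: T≤10 °C ⇒ hinge +0.038·(-13.7−10) = -0.9006
  SO₂ term: 0.0129·137.4^0.44·exp(0.046·40-0.9006) = 0.2879
  Sd branch = 0.0175·Sd^0.57·e^(0.008·RH+0.085·T) = 0.08852 μm/a
  r_corr = 0.2879 + 0.08852 = 0.3764 μm/a
  mass loss = 0.3764 μm/a × 7.14 g/cm³ = 2.688 g·m⁻²·a⁻¹
Ordering by g·m⁻²·a⁻¹: zinc (2.69) > copper (0.728)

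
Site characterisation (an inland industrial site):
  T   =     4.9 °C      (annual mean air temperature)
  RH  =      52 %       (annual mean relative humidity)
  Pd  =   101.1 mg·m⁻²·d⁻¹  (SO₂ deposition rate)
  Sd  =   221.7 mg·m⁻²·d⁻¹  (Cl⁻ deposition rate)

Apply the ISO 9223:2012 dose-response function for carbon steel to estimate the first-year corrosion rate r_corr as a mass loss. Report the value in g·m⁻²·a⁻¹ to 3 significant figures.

r_corr = 356 g·m⁻²·a⁻¹

carbon steel: T≤10 °C ⇒ hinge +0.150·(4.9−10) = -0.7650
  sulphur-dioxide contribution → 25.7 μm/a
  chloride contribution → 19.65 μm/a
  ⇒ r_corr(carbon steel) = 45.35 μm/a
Convert to mass loss: 45.35 μm/a × 7.85 g/cm³ = 356 g·m⁻²·a⁻¹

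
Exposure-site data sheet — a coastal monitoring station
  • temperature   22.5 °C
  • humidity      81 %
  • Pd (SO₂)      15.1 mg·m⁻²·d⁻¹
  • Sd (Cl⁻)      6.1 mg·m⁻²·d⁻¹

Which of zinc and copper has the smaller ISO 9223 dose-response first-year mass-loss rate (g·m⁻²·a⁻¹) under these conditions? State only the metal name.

zinc

zinc: f(T) = -0.071·(T−10) [T>10 °C] = -0.8875
  SO₂ term: 0.0129·15.1^0.44·exp(0.046·81-0.8875) = 0.7279
  Cl⁻ term: 0.0175·6.1^0.57·exp(0.008·81+0.085·22.5) = 0.6349
  sum: 0.7279 + 0.6349 → r_corr = 1.363 μm/a
  mass loss = 1.363 μm/a × 7.14 g/cm³ = 9.73 g·m⁻²·a⁻¹
copper: T>10 °C ⇒ hinge -0.080·(22.5−10) = -1.0000
  Pd branch = 0.0053·Pd^0.26·e^(0.059·RH+f) = 0.4699 μm/a
  Cl⁻ term: 0.01025·6.1^0.27·exp(0.036·81+0.049·22.5) = 0.9289
  r_corr = 0.4699 + 0.9289 = 1.399 μm/a
  mass loss = 1.399 μm/a × 8.96 g/cm³ = 12.53 g·m⁻²·a⁻¹
Ordering by g·m⁻²·a⁻¹: copper (12.5) > zinc (9.73)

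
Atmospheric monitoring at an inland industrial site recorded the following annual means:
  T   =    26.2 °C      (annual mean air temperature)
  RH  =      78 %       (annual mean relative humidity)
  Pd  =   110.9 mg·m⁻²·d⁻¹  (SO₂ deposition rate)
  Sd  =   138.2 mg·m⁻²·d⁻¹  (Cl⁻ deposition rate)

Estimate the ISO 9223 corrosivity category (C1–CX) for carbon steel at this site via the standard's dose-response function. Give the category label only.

carbon steel: T>10 °C ⇒ hinge -0.054·(26.2−10) = -0.8748
  sulphur-dioxide contribution → 40.64 μm/a
  chloride contribution → 81.05 μm/a
  ⇒ r_corr(carbon steel) = 121.7 μm/a
ISO 9223 Table 2 (carbon steel): 80 < 122 ≤ 200 μm/a ⇒ C5

C5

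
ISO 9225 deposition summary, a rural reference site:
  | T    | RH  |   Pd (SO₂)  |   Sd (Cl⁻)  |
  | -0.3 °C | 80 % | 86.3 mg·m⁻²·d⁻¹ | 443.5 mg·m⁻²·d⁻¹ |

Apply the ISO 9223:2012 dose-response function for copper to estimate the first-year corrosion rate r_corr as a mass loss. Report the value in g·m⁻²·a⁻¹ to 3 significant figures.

copper: f(T) = +0.126·(T−10) [T≤10 °C] = -1.2978
  SO₂ term: 0.0053·86.3^0.26·exp(0.059·80-1.2978) = 0.5175
  Sd branch = 0.01025·Sd^0.27·e^(0.036·RH+0.049·T) = 0.9328 μm/a
  r_corr = 0.5175 + 0.9328 = 1.45 μm/a
Convert to mass loss: 1.45 μm/a × 8.96 g/cm³ = 12.99 g·m⁻²·a⁻¹

r_corr = 13.0 g·m⁻²·a⁻¹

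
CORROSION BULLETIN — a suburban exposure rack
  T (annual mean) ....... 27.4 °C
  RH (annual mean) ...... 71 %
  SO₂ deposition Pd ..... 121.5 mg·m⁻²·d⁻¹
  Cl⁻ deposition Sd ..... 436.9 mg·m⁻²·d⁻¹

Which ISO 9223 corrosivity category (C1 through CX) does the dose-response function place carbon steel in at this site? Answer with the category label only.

C5

carbon steel: T>10 °C ⇒ hinge -0.054·(27.4−10) = -0.9396
  sulphur-dioxide contribution → 34.72 μm/a
  chloride contribution → 137.8 μm/a
  total first-year rate 172.5 μm/a
172 μm/a falls in (80, 200] for carbon steel → category C5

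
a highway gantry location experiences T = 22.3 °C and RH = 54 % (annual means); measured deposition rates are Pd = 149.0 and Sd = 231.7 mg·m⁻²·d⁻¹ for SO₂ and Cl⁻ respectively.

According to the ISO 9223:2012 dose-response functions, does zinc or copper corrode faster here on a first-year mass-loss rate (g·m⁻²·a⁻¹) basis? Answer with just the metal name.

zinc

zinc: f(T) = -0.071·(T−10) [T>10 °C] = -0.8733
  SO₂ term: 0.0129·149.0^0.44·exp(0.046·54-0.8733) = 0.5839
  Cl⁻ term: 0.0175·231.7^0.57·exp(0.008·54+0.085·22.3) = 3.998
  r_corr = 0.5839 + 3.998 = 4.582 μm/a
  mass loss = 4.582 μm/a × 7.14 g/cm³ = 32.72 g·m⁻²·a⁻¹
copper: f(T) = -0.080·(T−10) [T>10 °C] = -0.9840
  SO₂ term: 0.0053·149.0^0.26·exp(0.059·54-0.9840) = 0.176
  Sd branch = 0.01025·Sd^0.27·e^(0.036·RH+0.049·T) = 0.9291 μm/a
  r_corr = 0.176 + 0.9291 = 1.105 μm/a
  mass loss = 1.105 μm/a × 8.96 g/cm³ = 9.902 g·m⁻²·a⁻¹
Ordering by g·m⁻²·a⁻¹: zinc (32.7) > copper (9.9)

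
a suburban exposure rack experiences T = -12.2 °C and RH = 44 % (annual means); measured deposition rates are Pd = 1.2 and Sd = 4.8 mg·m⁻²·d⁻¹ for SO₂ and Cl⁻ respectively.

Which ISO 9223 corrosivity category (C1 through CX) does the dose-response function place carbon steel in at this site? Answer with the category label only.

carbon steel: f(T) = +0.150·(T−10) [T≤10 °C] = -3.3300
  Pd branch = 1.77·Pd^0.52·e^(0.02·RH+f) = 0.1679 μm/a
  Sd branch = 0.102·Sd^0.62·e^(0.033·RH+0.04·T) = 0.7073 μm/a
  sum: 0.1679 + 0.7073 → r_corr = 0.8753 μm/a
0.875 μm/a falls in (0, 1.3] for carbon steel → category C1

C1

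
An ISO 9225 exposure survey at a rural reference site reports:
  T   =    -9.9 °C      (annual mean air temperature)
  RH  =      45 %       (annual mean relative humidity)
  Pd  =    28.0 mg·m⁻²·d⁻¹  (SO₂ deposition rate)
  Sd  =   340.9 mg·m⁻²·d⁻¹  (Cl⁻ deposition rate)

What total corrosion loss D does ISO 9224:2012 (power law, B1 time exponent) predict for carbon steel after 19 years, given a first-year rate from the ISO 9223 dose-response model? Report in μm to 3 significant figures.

carbon steel: temperature factor f = +0.150·(-19.9) = -2.9850
  sulphur-dioxide contribution → 1.244 μm/a
  chloride contribution → 11.27 μm/a
  total first-year rate 12.51 μm/a
ISO 9224: D(t) = r_corr · t^b with b = 0.523 (carbon steel, B1)
  D(19) = 12.51 × 19^0.523 = 12.51 × 4.664 = 58.35 μm

D(19) = 58.4 μm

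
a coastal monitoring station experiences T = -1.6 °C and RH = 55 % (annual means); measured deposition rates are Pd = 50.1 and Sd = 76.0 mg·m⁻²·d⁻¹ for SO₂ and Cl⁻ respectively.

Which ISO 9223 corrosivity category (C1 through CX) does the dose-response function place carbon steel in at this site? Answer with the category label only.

carbon steel: T≤10 °C ⇒ hinge +0.150·(-1.6−10) = -1.7400
  sulphur-dioxide contribution → 7.144 μm/a
  chloride contribution → 8.613 μm/a
  total first-year rate 15.76 μm/a
ISO 9223 Table 2 (carbon steel): 1.3 < 15.8 ≤ 25 μm/a ⇒ C2

C2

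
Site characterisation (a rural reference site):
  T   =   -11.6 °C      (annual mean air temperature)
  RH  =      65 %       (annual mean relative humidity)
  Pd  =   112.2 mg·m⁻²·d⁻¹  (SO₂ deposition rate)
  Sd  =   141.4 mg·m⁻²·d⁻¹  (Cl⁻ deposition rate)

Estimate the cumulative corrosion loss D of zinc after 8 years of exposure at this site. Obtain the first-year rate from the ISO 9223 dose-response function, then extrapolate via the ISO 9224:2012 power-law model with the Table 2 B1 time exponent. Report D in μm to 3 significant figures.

zinc: temperature factor f = +0.038·(-21.6) = -0.8208
  SO₂ term: 0.0129·112.2^0.44·exp(0.046·65-0.8208) = 0.9009
  Sd branch = 0.0175·Sd^0.57·e^(0.008·RH+0.085·T) = 0.1847 μm/a
  sum: 0.9009 + 0.1847 → r_corr = 1.086 μm/a
ISO 9224: D(t) = r_corr · t^b with b = 0.813 (zinc, B1)
  D(8) = 1.086 × 8^0.813 = 1.086 × 5.423 = 5.887 μm

D(8) = 5.89 μm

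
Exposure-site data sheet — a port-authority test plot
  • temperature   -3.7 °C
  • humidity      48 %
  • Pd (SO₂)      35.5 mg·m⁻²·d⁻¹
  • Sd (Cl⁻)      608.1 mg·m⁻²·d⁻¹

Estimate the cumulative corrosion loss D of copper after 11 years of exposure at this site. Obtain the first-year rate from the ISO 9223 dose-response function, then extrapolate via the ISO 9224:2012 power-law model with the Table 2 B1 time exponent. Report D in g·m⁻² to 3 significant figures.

D(11) = 13.8 g·m⁻²

copper: T≤10 °C ⇒ hinge +0.126·(-3.7−10) = -1.7262
  SO₂ term: 0.0053·35.5^0.26·exp(0.059·48-1.7262) = 0.04051
  Sd branch = 0.01025·Sd^0.27·e^(0.036·RH+0.049·T) = 0.2717 μm/a
  r_corr = 0.04051 + 0.2717 = 0.3122 μm/a
ISO 9224: D(t) = r_corr · t^b with b = 0.667 (copper, B1)
  D(11) = 0.3122 × 11^0.667 = 0.3122 × 4.95 = 1.546 μm
  Mass loss = 1.546 μm × 8.96 g/cm³ = 13.85 g·m⁻²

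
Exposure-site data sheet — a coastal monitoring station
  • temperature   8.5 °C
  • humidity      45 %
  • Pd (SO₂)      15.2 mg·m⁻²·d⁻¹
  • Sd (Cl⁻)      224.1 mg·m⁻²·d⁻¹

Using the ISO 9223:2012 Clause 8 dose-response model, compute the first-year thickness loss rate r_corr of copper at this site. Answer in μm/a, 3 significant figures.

copper: temperature factor f = +0.126·(-1.5) = -0.1890
  Pd branch = 0.0053·Pd^0.26·e^(0.059·RH+f) = 0.1266 μm/a
  Cl⁻ term: 0.01025·224.1^0.27·exp(0.036·45+0.049·8.5) = 0.3387
  sum: 0.1266 + 0.3387 → r_corr = 0.4653 μm/a

r_corr = 0.465 μm/a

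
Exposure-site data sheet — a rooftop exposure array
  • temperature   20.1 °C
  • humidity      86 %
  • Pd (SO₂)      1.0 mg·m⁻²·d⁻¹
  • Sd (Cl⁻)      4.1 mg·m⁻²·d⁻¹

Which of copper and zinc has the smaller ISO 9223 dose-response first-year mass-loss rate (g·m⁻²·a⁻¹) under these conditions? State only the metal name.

zinc

copper: temperature factor f = -0.080·(10.1) = -0.8080
  Pd branch = 0.0053·Pd^0.26·e^(0.059·RH+f) = 0.3776 μm/a
  Sd branch = 0.01025·Sd^0.27·e^(0.036·RH+0.049·T) = 0.8882 μm/a
  sum: 0.3776 + 0.8882 → r_corr = 1.266 μm/a
  mass loss = 1.266 μm/a × 8.96 g/cm³ = 11.34 g·m⁻²·a⁻¹
zinc: f(T) = -0.071·(T−10) [T>10 °C] = -0.7171
  SO₂ term: 0.0129·1.0^0.44·exp(0.046·86-0.7171) = 0.329
  Sd branch = 0.0175·Sd^0.57·e^(0.008·RH+0.085·T) = 0.4296 μm/a
  r_corr = 0.329 + 0.4296 = 0.7587 μm/a
  mass loss = 0.7587 μm/a × 7.14 g/cm³ = 5.417 g·m⁻²·a⁻¹
Ordering by g·m⁻²·a⁻¹: copper (11.3) > zinc (5.42)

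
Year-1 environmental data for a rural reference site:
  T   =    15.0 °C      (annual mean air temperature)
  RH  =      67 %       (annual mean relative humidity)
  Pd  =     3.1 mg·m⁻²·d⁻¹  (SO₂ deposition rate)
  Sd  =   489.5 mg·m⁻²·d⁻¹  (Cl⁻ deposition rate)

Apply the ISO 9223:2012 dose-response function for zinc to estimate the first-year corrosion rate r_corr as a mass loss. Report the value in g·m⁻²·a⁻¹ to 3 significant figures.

zinc: T>10 °C ⇒ hinge -0.071·(15.0−10) = -0.3550
  sulphur-dioxide contribution → 0.3244 μm/a
  chloride contribution → 3.653 μm/a
  ⇒ r_corr(zinc) = 3.978 μm/a
Convert to mass loss: 3.978 μm/a × 7.14 g/cm³ = 28.4 g·m⁻²·a⁻¹

r_corr = 28.4 g·m⁻²·a⁻¹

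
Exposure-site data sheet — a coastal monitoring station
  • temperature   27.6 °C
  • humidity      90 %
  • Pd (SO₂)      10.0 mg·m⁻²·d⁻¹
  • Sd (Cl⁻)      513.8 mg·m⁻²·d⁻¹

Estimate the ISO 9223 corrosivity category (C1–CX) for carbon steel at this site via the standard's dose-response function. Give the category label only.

carbon steel: f(T) = -0.054·(T−10) [T>10 °C] = -0.9504
  Pd branch = 1.77·Pd^0.52·e^(0.02·RH+f) = 13.71 μm/a
  Cl⁻ term: 0.102·513.8^0.62·exp(0.033·90+0.04·27.6) = 287.5
  r_corr = 13.71 + 287.5 = 301.2 μm/a
ISO 9223 Table 2 (carbon steel): 200 < 301 ≤ 700 μm/a ⇒ CX

CX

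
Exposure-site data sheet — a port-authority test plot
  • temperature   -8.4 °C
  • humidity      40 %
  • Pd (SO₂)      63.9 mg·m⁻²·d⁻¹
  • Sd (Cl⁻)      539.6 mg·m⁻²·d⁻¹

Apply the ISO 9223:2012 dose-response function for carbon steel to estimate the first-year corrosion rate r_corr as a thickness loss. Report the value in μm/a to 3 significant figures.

carbon steel: temperature factor f = +0.150·(-18.4) = -2.7600
  SO₂ term: 1.77·63.9^0.52·exp(0.02·40-2.7600) = 2.166
  Cl⁻ term: 0.102·539.6^0.62·exp(0.033·40+0.04·-8.4) = 13.48
  r_corr = 2.166 + 13.48 = 15.65 μm/a

r_corr = 15.7 μm/a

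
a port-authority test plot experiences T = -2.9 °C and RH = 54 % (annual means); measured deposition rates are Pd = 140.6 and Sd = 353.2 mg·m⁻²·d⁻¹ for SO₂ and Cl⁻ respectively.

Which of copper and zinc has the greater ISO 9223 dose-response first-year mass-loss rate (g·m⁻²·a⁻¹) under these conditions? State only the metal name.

zinc

copper: T≤10 °C ⇒ hinge +0.126·(-2.9−10) = -1.6254
  SO₂ term: 0.0053·140.6^0.26·exp(0.059·54-1.6254) = 0.09131
  Sd branch = 0.01025·Sd^0.27·e^(0.036·RH+0.049·T) = 0.3029 μm/a
  sum: 0.09131 + 0.3029 → r_corr = 0.3942 μm/a
  mass loss = 0.3942 μm/a × 8.96 g/cm³ = 3.532 g·m⁻²·a⁻¹
zinc: f(T) = +0.038·(T−10) [T≤10 °C] = -0.4902
  SO₂ term: 0.0129·140.6^0.44·exp(0.046·54-0.4902) = 0.8348
  Sd branch = 0.0175·Sd^0.57·e^(0.008·RH+0.085·T) = 0.597 μm/a
  r_corr = 0.8348 + 0.597 = 1.432 μm/a
  mass loss = 1.432 μm/a × 7.14 g/cm³ = 10.22 g·m⁻²·a⁻¹
Ordering by g·m⁻²·a⁻¹: zinc (10.2) > copper (3.53)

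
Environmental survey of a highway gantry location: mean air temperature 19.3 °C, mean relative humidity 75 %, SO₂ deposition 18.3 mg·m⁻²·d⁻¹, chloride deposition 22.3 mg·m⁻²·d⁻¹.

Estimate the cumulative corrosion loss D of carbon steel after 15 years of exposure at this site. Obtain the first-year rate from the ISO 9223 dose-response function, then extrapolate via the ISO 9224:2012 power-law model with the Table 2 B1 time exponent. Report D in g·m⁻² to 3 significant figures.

D(15) = 1.29e+03 g·m⁻²

carbon steel: T>10 °C ⇒ hinge -0.054·(19.3−10) = -0.5022
  SO₂ term: 1.77·18.3^0.52·exp(0.02·75-0.5022) = 21.77
  Sd branch = 0.102·Sd^0.62·e^(0.033·RH+0.04·T) = 17.98 μm/a
  sum: 21.77 + 17.98 → r_corr = 39.74 μm/a
ISO 9224: D(t) = r_corr · t^b with b = 0.523 (carbon steel, B1)
  D(15) = 39.74 × 15^0.523 = 39.74 × 4.122 = 163.8 μm
  Mass loss = 163.8 μm × 7.85 g/cm³ = 1286 g·m⁻²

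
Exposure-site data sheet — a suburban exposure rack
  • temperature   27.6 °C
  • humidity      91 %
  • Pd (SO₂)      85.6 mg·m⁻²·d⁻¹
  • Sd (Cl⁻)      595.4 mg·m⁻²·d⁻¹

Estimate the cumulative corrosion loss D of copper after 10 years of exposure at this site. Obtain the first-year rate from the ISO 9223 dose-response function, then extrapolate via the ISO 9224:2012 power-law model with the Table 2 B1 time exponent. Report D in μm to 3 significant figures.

D(10) = 31.5 μm

copper: temperature factor f = -0.080·(17.6) = -1.4080
  Pd branch = 0.0053·Pd^0.26·e^(0.059·RH+f) = 0.885 μm/a
  Cl⁻ term: 0.01025·595.4^0.27·exp(0.036·91+0.049·27.6) = 5.889
  r_corr = 0.885 + 5.889 = 6.774 μm/a
Power-law: D(10) = r_corr · 10^0.667
  D(10) = 6.774 × 10^0.667 = 6.774 × 4.645 = 31.46 μm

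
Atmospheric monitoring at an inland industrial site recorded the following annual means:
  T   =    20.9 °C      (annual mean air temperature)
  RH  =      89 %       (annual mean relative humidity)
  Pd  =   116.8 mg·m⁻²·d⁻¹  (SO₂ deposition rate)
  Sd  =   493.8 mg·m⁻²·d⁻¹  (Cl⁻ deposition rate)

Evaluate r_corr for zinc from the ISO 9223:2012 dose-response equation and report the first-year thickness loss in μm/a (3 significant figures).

r_corr = 10.1 μm/a

zinc: temperature factor f = -0.071·(10.9) = -0.7739
  sulphur-dioxide contribution → 2.898 μm/a
  chloride contribution → 7.229 μm/a
  ⇒ r_corr(zinc) = 10.13 μm/a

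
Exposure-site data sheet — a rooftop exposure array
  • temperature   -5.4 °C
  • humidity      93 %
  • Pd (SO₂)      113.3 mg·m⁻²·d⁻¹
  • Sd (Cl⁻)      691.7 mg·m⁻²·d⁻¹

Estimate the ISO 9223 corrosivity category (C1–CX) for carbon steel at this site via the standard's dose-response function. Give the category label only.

C5

carbon steel: f(T) = +0.150·(T−10) [T≤10 °C] = -2.3100
  SO₂ term: 1.77·113.3^0.52·exp(0.02·93-2.3100) = 13.21
  Sd branch = 0.102·Sd^0.62·e^(0.033·RH+0.04·T) = 102 μm/a
  r_corr = 13.21 + 102 = 115.2 μm/a
Category bounds: 80…200 μm/a bracket r_corr ⇒ C5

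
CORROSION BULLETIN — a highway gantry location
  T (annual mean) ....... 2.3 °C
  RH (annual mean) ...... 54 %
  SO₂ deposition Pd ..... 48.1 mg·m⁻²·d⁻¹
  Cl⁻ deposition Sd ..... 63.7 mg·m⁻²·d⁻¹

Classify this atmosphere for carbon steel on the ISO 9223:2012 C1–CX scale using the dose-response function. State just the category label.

carbon steel: f(T) = +0.150·(T−10) [T≤10 °C] = -1.1550
  SO₂ term: 1.77·48.1^0.52·exp(0.02·54-1.1550) = 12.31
  Cl⁻ term: 0.102·63.7^0.62·exp(0.033·54+0.04·2.3) = 8.73
  sum: 12.31 + 8.73 → r_corr = 21.04 μm/a
ISO 9223 Table 2 (carbon steel): 1.3 < 21 ≤ 25 μm/a ⇒ C2

C2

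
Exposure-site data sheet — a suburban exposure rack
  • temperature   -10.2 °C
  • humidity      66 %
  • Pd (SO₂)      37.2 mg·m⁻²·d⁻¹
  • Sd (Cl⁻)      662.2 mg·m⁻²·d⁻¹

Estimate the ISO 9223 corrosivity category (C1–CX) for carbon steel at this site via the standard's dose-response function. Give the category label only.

carbon steel: temperature factor f = +0.150·(-20.2) = -3.0300
  SO₂ term: 1.77·37.2^0.52·exp(0.02·66-3.0300) = 2.099
  Cl⁻ term: 0.102·662.2^0.62·exp(0.033·66+0.04·-10.2) = 33.6
  sum: 2.099 + 33.6 → r_corr = 35.7 μm/a
ISO 9223 Table 2 (carbon steel): 25 < 35.7 ≤ 50 μm/a ⇒ C3

C3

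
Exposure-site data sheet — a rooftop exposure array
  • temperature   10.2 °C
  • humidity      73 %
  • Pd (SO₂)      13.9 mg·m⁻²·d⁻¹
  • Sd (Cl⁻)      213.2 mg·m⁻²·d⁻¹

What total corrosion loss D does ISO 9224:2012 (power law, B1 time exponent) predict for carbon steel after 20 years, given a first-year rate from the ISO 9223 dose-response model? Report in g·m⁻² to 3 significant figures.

carbon steel: f(T) = -0.054·(T−10) [T>10 °C] = -0.0108
  sulphur-dioxide contribution → 29.63 μm/a
  chloride contribution → 47.41 μm/a
  ⇒ r_corr(carbon steel) = 77.04 μm/a
Long-term exponent b (ISO 9224 Table 2, B1) = 0.523
  D(20) = 77.04 × 20^0.523 = 77.04 × 4.791 = 369.1 μm
  Mass loss = 369.1 μm × 7.85 g/cm³ = 2897 g·m⁻²

D(20) = 2.90e+03 g·m⁻²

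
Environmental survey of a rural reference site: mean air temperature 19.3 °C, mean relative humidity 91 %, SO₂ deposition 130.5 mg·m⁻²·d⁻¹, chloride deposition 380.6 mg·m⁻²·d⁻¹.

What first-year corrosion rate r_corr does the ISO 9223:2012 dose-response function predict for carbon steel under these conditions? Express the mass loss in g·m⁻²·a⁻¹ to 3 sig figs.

carbon steel: temperature factor f = -0.054·(9.3) = -0.5022
  SO₂ term: 1.77·130.5^0.52·exp(0.02·91-0.5022) = 83.25
  Cl⁻ term: 0.102·380.6^0.62·exp(0.033·91+0.04·19.3) = 177
  r_corr = 83.25 + 177 = 260.2 μm/a
Convert to mass loss: 260.2 μm/a × 7.85 g/cm³ = 2043 g·m⁻²·a⁻¹

r_corr = 2.04e+03 g·m⁻²·a⁻¹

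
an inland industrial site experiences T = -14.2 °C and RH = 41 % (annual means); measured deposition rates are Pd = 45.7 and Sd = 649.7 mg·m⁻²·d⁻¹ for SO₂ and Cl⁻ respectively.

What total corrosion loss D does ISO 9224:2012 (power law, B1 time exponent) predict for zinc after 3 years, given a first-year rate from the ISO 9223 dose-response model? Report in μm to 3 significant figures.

zinc: f(T) = +0.038·(T−10) [T≤10 °C] = -0.9196
  sulphur-dioxide contribution → 0.1822 μm/a
  chloride contribution → 0.2914 μm/a
  total first-year rate 0.4737 μm/a
Power-law: D(3) = r_corr · 3^0.813
  D(3) = 0.4737 × 3^0.813 = 0.4737 × 2.443 = 1.157 μm

D(3) = 1.16 μm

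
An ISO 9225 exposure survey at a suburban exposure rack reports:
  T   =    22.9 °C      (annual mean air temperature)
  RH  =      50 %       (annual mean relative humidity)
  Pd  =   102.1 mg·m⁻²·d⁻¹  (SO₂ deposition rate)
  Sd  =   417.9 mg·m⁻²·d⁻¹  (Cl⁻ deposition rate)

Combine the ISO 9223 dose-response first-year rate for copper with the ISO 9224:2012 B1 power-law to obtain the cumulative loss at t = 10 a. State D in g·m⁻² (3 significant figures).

D(10) = 45.4 g·m⁻²

copper: f(T) = -0.080·(T−10) [T>10 °C] = -1.0320
  Pd branch = 0.0053·Pd^0.26·e^(0.059·RH+f) = 0.1201 μm/a
  Sd branch = 0.01025·Sd^0.27·e^(0.036·RH+0.049·T) = 0.9716 μm/a
  r_corr = 0.1201 + 0.9716 = 1.092 μm/a
Long-term exponent b (ISO 9224 Table 2, B1) = 0.667
  D(10) = 1.092 × 10^0.667 = 1.092 × 4.645 = 5.071 μm
  Mass loss = 5.071 μm × 8.96 g/cm³ = 45.44 g·m⁻²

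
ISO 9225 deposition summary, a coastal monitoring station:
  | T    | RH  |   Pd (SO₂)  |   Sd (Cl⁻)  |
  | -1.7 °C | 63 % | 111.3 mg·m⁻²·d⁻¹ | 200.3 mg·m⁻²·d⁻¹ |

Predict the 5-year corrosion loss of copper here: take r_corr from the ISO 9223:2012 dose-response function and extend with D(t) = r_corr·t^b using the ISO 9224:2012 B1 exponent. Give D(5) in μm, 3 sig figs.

D(5) = 1.61 μm

copper: temperature factor f = +0.126·(-11.7) = -1.4742
  sulphur-dioxide contribution → 0.17 μm/a
  chloride contribution → 0.381 μm/a
  total first-year rate 0.551 μm/a
ISO 9224: D(t) = r_corr · t^b with b = 0.667 (copper, B1)
  D(5) = 0.551 × 5^0.667 = 0.551 × 2.926 = 1.612 μm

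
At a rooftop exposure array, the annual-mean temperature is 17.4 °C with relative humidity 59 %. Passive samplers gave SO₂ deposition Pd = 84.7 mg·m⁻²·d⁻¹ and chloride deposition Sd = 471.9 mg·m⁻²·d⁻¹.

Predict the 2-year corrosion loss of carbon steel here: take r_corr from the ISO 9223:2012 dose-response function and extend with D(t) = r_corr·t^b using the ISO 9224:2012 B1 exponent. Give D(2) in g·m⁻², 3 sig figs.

D(2) = 1.17e+03 g·m⁻²

carbon steel: temperature factor f = -0.054·(7.4) = -0.3996
  Pd branch = 1.77·Pd^0.52·e^(0.02·RH+f) = 38.85 μm/a
  Cl⁻ term: 0.102·471.9^0.62·exp(0.033·59+0.04·17.4) = 65.2
  sum: 38.85 + 65.2 → r_corr = 104 μm/a
ISO 9224: D(t) = r_corr · t^b with b = 0.523 (carbon steel, B1)
  D(2) = 104 × 2^0.523 = 104 × 1.437 = 149.5 μm
  Mass loss = 149.5 μm × 7.85 g/cm³ = 1174 g·m⁻²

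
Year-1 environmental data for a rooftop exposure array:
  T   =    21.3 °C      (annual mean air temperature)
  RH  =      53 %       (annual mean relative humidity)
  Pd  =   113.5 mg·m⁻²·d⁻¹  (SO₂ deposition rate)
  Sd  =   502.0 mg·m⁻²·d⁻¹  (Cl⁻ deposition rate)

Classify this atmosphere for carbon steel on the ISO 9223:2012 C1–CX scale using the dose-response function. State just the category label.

C5

carbon steel: temperature factor f = -0.054·(11.3) = -0.6102
  Pd branch = 1.77·Pd^0.52·e^(0.02·RH+f) = 32.5 μm/a
  Sd branch = 0.102·Sd^0.62·e^(0.033·RH+0.04·T) = 64.96 μm/a
  r_corr = 32.5 + 64.96 = 97.46 μm/a
97.5 μm/a falls in (80, 200] for carbon steel → category C5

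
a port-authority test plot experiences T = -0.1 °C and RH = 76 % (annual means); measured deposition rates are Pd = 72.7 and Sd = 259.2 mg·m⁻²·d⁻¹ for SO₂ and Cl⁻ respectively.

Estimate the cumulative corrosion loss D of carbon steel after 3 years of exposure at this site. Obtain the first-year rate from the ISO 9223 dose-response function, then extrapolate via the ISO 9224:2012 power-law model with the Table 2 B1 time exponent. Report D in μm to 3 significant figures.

D(3) = 98.9 μm

carbon steel: T≤10 °C ⇒ hinge +0.150·(-0.1−10) = -1.5150
  SO₂ term: 1.77·72.7^0.52·exp(0.02·76-1.5150) = 16.53
  Sd branch = 0.102·Sd^0.62·e^(0.033·RH+0.04·T) = 39.13 μm/a
  r_corr = 16.53 + 39.13 = 55.66 μm/a
Long-term exponent b (ISO 9224 Table 2, B1) = 0.523
  D(3) = 55.66 × 3^0.523 = 55.66 × 1.776 = 98.87 μm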